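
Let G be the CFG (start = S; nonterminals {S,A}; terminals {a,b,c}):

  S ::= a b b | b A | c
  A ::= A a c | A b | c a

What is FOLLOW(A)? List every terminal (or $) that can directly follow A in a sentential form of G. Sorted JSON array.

FIRST sets, iterate to fixpoint:
round 1:
  A via A→c a: +{c}
  S via S→a b b: +{a}
  S via S→b A: +{b}
  S via S→c: +{c}
  FIRST[S]={a,b,c}  FIRST[A]={c}
round 2: done
  FIRST[S]={a,b,c}  FIRST[A]={c}

FOLLOW iteration:
seed FOLLOW(S) with $
pass 1:
  A→A a c: FOLLOW(A) ⊇ FIRST(a) = {a}; new: +{a}
  A→A b: FOLLOW(A) ⊇ FIRST(b) = {b}; new: +{b}
  S→b A: FOLLOW(A) ⊇ FOLLOW(S) ⊇ {$}; new: +{$}
  FOLLOW[S]={$}  FOLLOW[A]={$,a,b}
pass 2: — fixpoint
  FOLLOW[S]={$}  FOLLOW[A]={$,a,b}

FOLLOW(A) = ["$", "a", "b"]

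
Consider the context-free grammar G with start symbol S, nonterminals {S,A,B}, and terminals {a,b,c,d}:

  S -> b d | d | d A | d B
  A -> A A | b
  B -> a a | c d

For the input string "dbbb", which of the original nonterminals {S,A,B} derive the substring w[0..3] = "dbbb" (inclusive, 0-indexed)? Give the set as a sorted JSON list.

CNF form of G:
  S -> T2 A | T2 B | T3 T2 | d
  A -> A A | b
  B -> T0 T0 | T1 T2
  T0 -> a
  T1 -> c
  T2 -> d
  T3 -> b

Fill CYK table bottom-up (cells [i..j] with 0 ≤ i ≤ j ≤ 3 only):
  cell(0,0) d: {S,T2}  orig:{S}
  cell(1,1) b: {A,T3}  orig:{A}
  cell(2,2) b: {A,T3}  orig:{A}
  cell(3,3) b: {A,T3}  orig:{A}
  cell(0,1) db: {S}
  cell(1,2) bb: {A}
  cell(2,3) bb: {A}
  cell(0,2) dbb: {S}
  cell(1,3) bbb: {A}
  cell(0,3) dbbb: {S}

Original NTs in T[0,3] deriving "dbbb": ["S"]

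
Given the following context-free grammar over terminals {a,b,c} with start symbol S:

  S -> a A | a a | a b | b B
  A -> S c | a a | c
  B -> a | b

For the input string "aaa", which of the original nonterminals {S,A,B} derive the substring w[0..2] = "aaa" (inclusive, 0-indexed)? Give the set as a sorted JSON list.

CNF form of G:
  S -> T1 A | T1 T1 | T1 T2 | T2 B
  A -> S T0 | T1 T1 | c
  B -> a | b
  T0 -> c
  T1 -> a
  T2 -> b

CYK table (by increasing span) (cells [i..j] with 0 ≤ i ≤ j ≤ 2 only):
  cell(0,0) a: {B,T1}  orig:{B}
  cell(1,1) a: {B,T1}  orig:{B}
  cell(2,2) a: {B,T1}  orig:{B}
  cell(0,1) aa: {A,S}
  cell(1,2) aa: {A,S}
  cell(0,2) aaa: {S}

Original NTs in T[0,2] deriving "aaa": ["S"]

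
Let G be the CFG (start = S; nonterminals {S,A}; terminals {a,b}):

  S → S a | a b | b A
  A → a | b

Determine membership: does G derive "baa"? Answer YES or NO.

CNF form of G:
  S -> S T0 | T0 T1 | T1 A
  A -> a | b
  T0 -> a
  T1 -> b

CYK table (by increasing span):
  cell(0,0) b: {A,T1}  orig:{A}
  cell(1,1) a: {A,T0}  orig:{A}
  cell(2,2) a: {A,T0}  orig:{A}
  cell(0,1) ba: {S}
  cell(1,2) aa: ∅
  cell(0,2) baa: {S}

S ∈ T[0,2] ⇒ YES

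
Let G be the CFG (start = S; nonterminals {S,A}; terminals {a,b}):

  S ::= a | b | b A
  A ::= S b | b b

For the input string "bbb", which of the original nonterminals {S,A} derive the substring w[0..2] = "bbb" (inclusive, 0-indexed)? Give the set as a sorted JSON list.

CNF form of G:
  S -> T0 A | a | b
  A -> S T0 | T0 T0
  T0 -> b

CYK table (by increasing span) (cells [i..j] with 0 ≤ i ≤ j ≤ 2 only):
  cell(0,0) b: {S,T0}  orig:{S}
  cell(1,1) b: {S,T0}  orig:{S}
  cell(2,2) b: {S,T0}  orig:{S}
  cell(0,1) bb: {A}
  cell(1,2) bb: {A}
  cell(0,2) bbb: {S}

Original NTs in T[0,2] deriving "bbb": ["S"]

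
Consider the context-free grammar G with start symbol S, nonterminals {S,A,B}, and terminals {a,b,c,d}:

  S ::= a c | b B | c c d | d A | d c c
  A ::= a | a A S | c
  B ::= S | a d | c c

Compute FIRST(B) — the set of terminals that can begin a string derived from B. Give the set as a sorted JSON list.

Compute FIRST by fixpoint:
pass 1:
  A via A→a: +{a}
  A via A→c: +{c}
  B via B→a d: +{a}
  B via B→c c: +{c}
  S via S→a c: +{a}
  S via S→b B: +{b}
  S via S→c c d: +{c}
  S via S→d A: +{d}
  FIRST[S]={a,b,c,d}  FIRST[A]={a,c}  FIRST[B]={a,c}
pass 2:
  B via B→S: +{b,d}
  FIRST[S]={a,b,c,d}  FIRST[A]={a,c}  FIRST[B]={a,b,c,d}
pass 3: done
  FIRST[S]={a,b,c,d}  FIRST[A]={a,c}  FIRST[B]={a,b,c,d}

FIRST(B) = ["a", "b", "c", "d"]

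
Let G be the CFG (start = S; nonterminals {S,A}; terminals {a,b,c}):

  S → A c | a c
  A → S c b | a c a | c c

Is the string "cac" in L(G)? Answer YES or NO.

CNF form of G:
  S -> A T0 | T2 T0
  A -> S X3 | T0 T0 | T2 X4
  T0 -> c
  T1 -> b
  T2 -> a
  X3 -> T0 T1
  X4 -> T0 T2

Fill CYK table bottom-up:
  [0..0]={T0}  "c"  orig:{}
  [1..1]={T2}  "a"  orig:{}
  [2..2]={T0}  "c"  orig:{}
  [0..1]={X4}  "ca"  orig:{}
  [1..2]={S}  "ac"
  [0..2]=∅  "cac"

S ∉ T[0,2] ⇒ NO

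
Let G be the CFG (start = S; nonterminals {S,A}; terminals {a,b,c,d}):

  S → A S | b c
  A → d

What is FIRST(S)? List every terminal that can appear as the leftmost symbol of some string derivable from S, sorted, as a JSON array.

FIRST iteration:
round 1:
  A via A→d: +{d}
  S via S→A S: +{d}
  S via S→b c: +{b}
  S: {b,d}  A: {d}
round 2: done
  S: {b,d}  A: {d}

FIRST(S) = ["b", "d"]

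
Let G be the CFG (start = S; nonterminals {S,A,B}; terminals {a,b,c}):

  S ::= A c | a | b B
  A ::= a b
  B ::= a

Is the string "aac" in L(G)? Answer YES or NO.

CNF form of G:
  S -> A T2 | T1 B | a
  A -> T0 T1
  B -> a
  T0 -> a
  T1 -> b
  T2 -> c

CYK table (by increasing span):
  [0..0]={B,S,T0}  "a"  orig:{B,S}
  [1..1]={B,S,T0}  "a"  orig:{B,S}
  [2..2]={T2}  "c"  orig:{}
  [0..1]=∅  "aa"
  [1..2]=∅  "ac"
  [0..2]=∅  "aac"

S ∉ T[0,2] ⇒ NO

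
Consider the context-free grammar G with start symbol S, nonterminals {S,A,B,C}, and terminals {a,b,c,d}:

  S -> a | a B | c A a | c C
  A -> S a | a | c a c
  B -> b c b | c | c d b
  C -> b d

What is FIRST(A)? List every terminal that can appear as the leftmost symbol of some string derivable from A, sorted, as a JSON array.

Compute FIRST by fixpoint:
iter 1:
  A via A→a: +{a}
  A via A→c a c: +{c}
  B via B→b c b: +{b}
  B via B→c: +{c}
  C via C→b d: +{b}
  S via S→a: +{a}
  S via S→c A a: +{c}
  S: {a,c}  A: {a,c}  B: {b,c}  C: {b}
iter 2: (stable)
  S: {a,c}  A: {a,c}  B: {b,c}  C: {b}

FIRST(A) = ["a", "c"]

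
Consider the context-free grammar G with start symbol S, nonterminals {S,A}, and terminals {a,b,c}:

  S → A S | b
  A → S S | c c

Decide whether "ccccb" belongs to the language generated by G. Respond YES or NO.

Convert to CNF:
  S -> A S | b
  A -> S S | T0 T0
  T0 -> c

Fill CYK table bottom-up:
  [0..0]={T0}  "c"  orig:{}
  [1..1]={T0}  "c"  orig:{}
  [2..2]={T0}  "c"  orig:{}
  [3..3]={T0}  "c"  orig:{}
  [4..4]={S}  "b"
  [0..1]={A}  "cc"
  [1..2]={A}  "cc"
  [2..3]={A}  "cc"
  [3..4]=∅  "cb"
  [0..2]=∅  "ccc"
  [1..3]=∅  "ccc"
  [2..4]={S}  "ccb"
  [0..3]=∅  "cccc"
  [1..4]=∅  "cccb"
  [0..4]={S}  "ccccb"

S ∈ T[0,4] ⇒ YES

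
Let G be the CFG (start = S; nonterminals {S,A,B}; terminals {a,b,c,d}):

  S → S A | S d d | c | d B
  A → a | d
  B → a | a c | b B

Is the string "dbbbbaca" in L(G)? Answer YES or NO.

Convert to CNF:
  S -> S A | S X4 | T3 B | c
  A -> a | d
  B -> T0 T1 | T2 B | a
  T0 -> a
  T1 -> c
  T2 -> b
  T3 -> d
  X4 -> T3 T3

Fill CYK table bottom-up:
  T[0,0] 'd' = {A,T3}  orig:{A}
  T[1,1] 'b' = {T2}  orig:{}
  T[2,2] 'b' = {T2}  orig:{}
  T[3,3] 'b' = {T2}  orig:{}
  T[4,4] 'b' = {T2}  orig:{}
  T[5,5] 'a' = {A,B,T0}  orig:{A,B}
  T[6,6] 'c' = {S,T1}  orig:{S}
  T[7,7] 'a' = {A,B,T0}  orig:{A,B}
  T[0,1] 'db' = ∅
  T[1,2] 'bb' = ∅
  T[2,3] 'bb' = ∅
  T[3,4] 'bb' = ∅
  T[4,5] 'ba' = {B}
  T[5,6] 'ac' = {B}
  T[6,7] 'ca' = {S}
  T[0,2] 'dbb' = ∅
  T[1,3] 'bbb' = ∅
  T[2,4] 'bbb' = ∅
  T[3,5] 'bba' = {B}
  T[4,6] 'bac' = {B}
  T[5,7] 'aca' = ∅
  T[0,3] 'dbbb' = ∅
  T[1,4] 'bbbb' = ∅
  T[2,5] 'bbba' = {B}
  T[3,6] 'bbac' = {B}
  T[4,7] 'baca' = ∅
  T[0,4] 'dbbbb' = ∅
  T[1,5] 'bbbba' = {B}
  T[2,6] 'bbbac' = {B}
  T[3,7] 'bbaca' = ∅
  T[0,5] 'dbbbba' = {S}
  T[1,6] 'bbbbac' = {B}
  T[2,7] 'bbbaca' = ∅
  T[0,6] 'dbbbbac' = {S}
  T[1,7] 'bbbbaca' = ∅
  T[0,7] 'dbbbbaca' = {S}

S ∈ T[0,7] ⇒ YES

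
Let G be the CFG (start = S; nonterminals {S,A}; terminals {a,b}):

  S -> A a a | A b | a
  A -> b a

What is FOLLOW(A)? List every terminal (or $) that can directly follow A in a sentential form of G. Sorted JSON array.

FIRST sets, iterate to fixpoint:
pass 1:
  A via A→b a: +{b}
  S via S→A a a: +{b}
  S via S→a: +{a}
  FIRST(S)={a,b}  FIRST(A)={b}
pass 2: (no change)
  FIRST(S)={a,b}  FIRST(A)={b}

Compute FOLLOW by fixpoint:
initialize: $ ∈ FOLLOW(S)
round 1:
  S→A a a: FOLLOW(A) ⊇ FIRST(a) = {a}; new: +{a}
  S→A b: FOLLOW(A) ⊇ FIRST(b) = {b}; new: +{b}
  FOLLOW[S]={$}  FOLLOW[A]={a,b}
round 2: (stable)
  FOLLOW[S]={$}  FOLLOW[A]={a,b}

FOLLOW(A) = ["a", "b"]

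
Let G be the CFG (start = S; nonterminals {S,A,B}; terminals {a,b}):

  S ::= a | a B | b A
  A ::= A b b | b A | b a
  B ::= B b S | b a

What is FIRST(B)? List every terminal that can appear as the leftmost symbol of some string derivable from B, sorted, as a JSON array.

Compute FIRST by fixpoint:
[1]
  A via A→b A: +{b}
  B via B→b a: +{b}
  S via S→a: +{a}
  S via S→b A: +{b}
  FIRST(S)={a,b}  FIRST(A)={b}  FIRST(B)={b}
[2] — fixpoint
  FIRST(S)={a,b}  FIRST(A)={b}  FIRST(B)={b}

FIRST(B) = ["b"]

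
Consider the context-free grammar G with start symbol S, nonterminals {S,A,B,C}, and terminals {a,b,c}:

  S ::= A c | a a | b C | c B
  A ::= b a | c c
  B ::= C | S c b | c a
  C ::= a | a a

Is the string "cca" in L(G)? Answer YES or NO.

CNF form of G:
  S -> A T2 | T0 C | T1 T1 | T2 B
  A -> T0 T1 | T2 T2
  B -> S X3 | T1 T1 | T2 T1 | a
  C -> T1 T1 | a
  T0 -> b
  T1 -> a
  T2 -> c
  X3 -> T2 T0

CYK table (by increasing span):
  T[0,0] 'c' = {T2}  orig:{}
  T[1,1] 'c' = {T2}  orig:{}
  T[2,2] 'a' = {B,C,T1}  orig:{B,C}
  T[0,1] 'cc' = {A}
  T[1,2] 'ca' = {B,S}
  T[0,2] 'cca' = {S}

S ∈ T[0,2] ⇒ YES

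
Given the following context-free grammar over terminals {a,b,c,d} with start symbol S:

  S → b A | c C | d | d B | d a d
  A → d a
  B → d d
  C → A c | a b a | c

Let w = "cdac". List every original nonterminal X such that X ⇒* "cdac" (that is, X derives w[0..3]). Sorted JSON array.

Convert to CNF:
  S -> T0 B | T0 X5 | T2 C | T3 A | d
  A -> T0 T1
  B -> T0 T0
  C -> A T2 | T1 X4 | c
  T0 -> d
  T1 -> a
  T2 -> c
  T3 -> b
  X4 -> T3 T1
  X5 -> T1 T0

Fill CYK table bottom-up (cells [i..j] with 0 ≤ i ≤ j ≤ 3 only):
  cell(0,0) c: {C,T2}  orig:{C}
  cell(1,1) d: {S,T0}  orig:{S}
  cell(2,2) a: {T1}  orig:{}
  cell(3,3) c: {C,T2}  orig:{C}
  cell(0,1) cd: ∅
  cell(1,2) da: {A}
  cell(2,3) ac: ∅
  cell(0,2) cda: ∅
  cell(1,3) dac: {C}
  cell(0,3) cdac: {S}

Original NTs in T[0,3] deriving "cdac": ["S"]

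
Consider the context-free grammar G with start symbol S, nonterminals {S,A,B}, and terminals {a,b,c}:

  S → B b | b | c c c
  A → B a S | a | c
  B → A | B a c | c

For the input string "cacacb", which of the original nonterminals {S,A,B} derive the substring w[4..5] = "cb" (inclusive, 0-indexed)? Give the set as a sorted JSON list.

CNF form of G:
  S -> B T2 | T1 X6 | b
  A -> B X3 | a | c
  B -> B X4 | B X5 | a | c
  T0 -> a
  T1 -> c
  T2 -> b
  X3 -> T0 S
  X4 -> T0 S
  X5 -> T0 T1
  X6 -> T1 T1

CYK fill — only the sub-triangle for w[4..5]:
  T[4,4] 'c' = {A,B,T1}  orig:{A,B}
  T[5,5] 'b' = {S,T2}  orig:{S}
  T[4,5] 'cb' = {S}

Original NTs in T[4,5] deriving "cb": ["S"]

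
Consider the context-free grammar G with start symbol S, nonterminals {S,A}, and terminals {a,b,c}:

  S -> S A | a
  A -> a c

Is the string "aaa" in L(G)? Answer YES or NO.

CNF form of G:
  S -> S A | a
  A -> T0 T1
  T0 -> a
  T1 -> c

CYK fill:
  T[0,0] 'a' = {S,T0}  orig:{S}
  T[1,1] 'a' = {S,T0}  orig:{S}
  T[2,2] 'a' = {S,T0}  orig:{S}
  T[0,1] 'aa' = ∅
  T[1,2] 'aa' = ∅
  T[0,2] 'aaa' = ∅

S ∉ T[0,2] ⇒ NO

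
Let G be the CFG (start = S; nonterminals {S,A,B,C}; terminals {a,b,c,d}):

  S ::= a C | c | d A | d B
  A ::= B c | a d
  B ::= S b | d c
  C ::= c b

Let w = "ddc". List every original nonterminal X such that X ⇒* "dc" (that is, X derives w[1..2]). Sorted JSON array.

Convert to CNF:
  S -> T1 C | T2 A | T2 B | c
  A -> B T0 | T1 T2
  B -> S T3 | T2 T0
  C -> T0 T3
  T0 -> c
  T1 -> a
  T2 -> d
  T3 -> b

CYK fill — only the sub-triangle for w[1..2]:
  T[1,1] 'd' = {T2}  orig:{}
  T[2,2] 'c' = {S,T0}  orig:{S}
  T[1,2] 'dc' = {B}

Original NTs in T[1,2] deriving "dc": ["B"]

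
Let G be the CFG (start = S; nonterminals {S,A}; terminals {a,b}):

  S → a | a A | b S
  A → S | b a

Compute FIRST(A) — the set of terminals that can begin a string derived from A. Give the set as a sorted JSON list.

FIRST iteration:
[1]
  A via A→b a: +{b}
  S via S→a: +{a}
  S via S→b S: +{b}
  FIRST(S)={a,b}  FIRST(A)={b}
[2]
  A via A→S: +{a}
  FIRST(S)={a,b}  FIRST(A)={a,b}
[3] — fixpoint
  FIRST(S)={a,b}  FIRST(A)={a,b}

FIRST(A) = ["a", "b"]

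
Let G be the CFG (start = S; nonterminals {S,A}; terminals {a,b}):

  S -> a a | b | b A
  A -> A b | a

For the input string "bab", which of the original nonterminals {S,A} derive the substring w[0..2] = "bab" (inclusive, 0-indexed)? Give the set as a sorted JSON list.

CNF form of G:
  S -> T0 A | T1 T1 | b
  A -> A T0 | a
  T0 -> b
  T1 -> a

CYK table (by increasing span) (cells [i..j] with 0 ≤ i ≤ j ≤ 2 only):
  [0..0]={S,T0}  "b"  orig:{S}
  [1..1]={A,T1}  "a"  orig:{A}
  [2..2]={S,T0}  "b"  orig:{S}
  [0..1]={S}  "ba"
  [1..2]={A}  "ab"
  [0..2]={S}  "bab"

Original NTs in T[0,2] deriving "bab": ["S"]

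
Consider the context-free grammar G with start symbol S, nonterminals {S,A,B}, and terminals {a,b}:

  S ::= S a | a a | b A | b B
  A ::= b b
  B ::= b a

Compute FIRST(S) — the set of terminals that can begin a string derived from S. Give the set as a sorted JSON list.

Compute FIRST by fixpoint:
iter 1:
  A via A→b b: +{b}
  B via B→b a: +{b}
  S via S→a a: +{a}
  S via S→b A: +{b}
  FIRST(S)={a,b}  FIRST(A)={b}  FIRST(B)={b}
iter 2: (no change)
  FIRST(S)={a,b}  FIRST(A)={b}  FIRST(B)={b}

FIRST(S) = ["a", "b"]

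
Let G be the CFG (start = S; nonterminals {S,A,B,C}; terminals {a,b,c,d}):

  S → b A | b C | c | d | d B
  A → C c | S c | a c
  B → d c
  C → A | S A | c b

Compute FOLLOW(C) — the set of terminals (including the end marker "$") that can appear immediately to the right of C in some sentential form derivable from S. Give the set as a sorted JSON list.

FIRST iteration:
iter 1:
  A via A→a c: +{a}
  B via B→d c: +{d}
  C via C→A: +{a}
  C via C→c b: +{c}
  S via S→b A: +{b}
  S via S→c: +{c}
  S via S→d: +{d}
  S: {b,c,d}  A: {a}  B: {d}  C: {a,c}
iter 2:
  A via A→C c: +{c}
  A via A→S c: +{b,d}
  C via C→A: +{b,d}
  S: {b,c,d}  A: {a,b,c,d}  B: {d}  C: {a,b,c,d}
iter 3: (no change)
  S: {b,c,d}  A: {a,b,c,d}  B: {d}  C: {a,b,c,d}

Compute FOLLOW by fixpoint:
initialize: $ ∈ FOLLOW(S)
iter 1:
  A→C c: FOLLOW(C) ⊇ FIRST(c) = {c}; new: +{c}
  A→S c: FOLLOW(S) ⊇ FIRST(c) = {c}; new: +{c}
  C→A: FOLLOW(A) ⊇ FOLLOW(C) ⊇ {c}; new: +{c}
  C→S A: FOLLOW(S) ⊇ FIRST(A) = {a,b,c,d}; new: +{a,b,d}
  S→b A: FOLLOW(A) ⊇ FOLLOW(S) ⊇ {$,a,b,c,d}; new: +{$,a,b,d}
  S→b C: FOLLOW(C) ⊇ FOLLOW(S) ⊇ {$,a,b,c,d}; new: +{$,a,b,d}
  S→d B: FOLLOW(B) ⊇ FOLLOW(S) ⊇ {$,a,b,c,d}; new: +{$,a,b,c,d}
  FOLLOW[S]={$,a,b,c,d}  FOLLOW[A]={$,a,b,c,d}  FOLLOW[B]={$,a,b,c,d}  FOLLOW[C]={$,a,b,c,d}
iter 2: (no change)
  FOLLOW[S]={$,a,b,c,d}  FOLLOW[A]={$,a,b,c,d}  FOLLOW[B]={$,a,b,c,d}  FOLLOW[C]={$,a,b,c,d}

FOLLOW(C) = ["$", "a", "b", "c", "d"]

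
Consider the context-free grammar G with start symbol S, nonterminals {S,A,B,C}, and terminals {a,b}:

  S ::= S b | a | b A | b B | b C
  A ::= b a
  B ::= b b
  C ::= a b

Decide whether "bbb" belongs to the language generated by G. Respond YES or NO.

CNF form of G:
  S -> S T0 | T0 A | T0 B | T0 C | a
  A -> T0 T1
  B -> T0 T0
  C -> T1 T0
  T0 -> b
  T1 -> a

Fill CYK table bottom-up:
  [0..0]={T0}  "b"  orig:{}
  [1..1]={T0}  "b"  orig:{}
  [2..2]={T0}  "b"  orig:{}
  [0..1]={B}  "bb"
  [1..2]={B}  "bb"
  [0..2]={S}  "bbb"

S ∈ T[0,2] ⇒ YES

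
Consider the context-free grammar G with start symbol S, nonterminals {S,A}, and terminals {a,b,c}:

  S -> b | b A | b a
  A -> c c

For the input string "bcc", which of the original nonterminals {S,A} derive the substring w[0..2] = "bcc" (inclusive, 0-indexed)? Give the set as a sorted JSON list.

Convert to CNF:
  S -> T1 A | T1 T2 | b
  A -> T0 T0
  T0 -> c
  T1 -> b
  T2 -> a

Fill CYK table bottom-up (cells [i..j] with 0 ≤ i ≤ j ≤ 2 only):
  cell(0,0) b: {S,T1}  orig:{S}
  cell(1,1) c: {T0}  orig:{}
  cell(2,2) c: {T0}  orig:{}
  cell(0,1) bc: ∅
  cell(1,2) cc: {A}
  cell(0,2) bcc: {S}

Original NTs in T[0,2] deriving "bcc": ["S"]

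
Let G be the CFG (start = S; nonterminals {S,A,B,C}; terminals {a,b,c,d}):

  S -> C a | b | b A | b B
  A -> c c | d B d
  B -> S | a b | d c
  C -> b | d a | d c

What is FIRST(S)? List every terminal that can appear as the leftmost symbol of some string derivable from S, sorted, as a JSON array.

Compute FIRST by fixpoint:
iter 1:
  A via A→c c: +{c}
  A via A→d B d: +{d}
  B via B→a b: +{a}
  B via B→d c: +{d}
  C via C→b: +{b}
  C via C→d a: +{d}
  S via S→C a: +{b,d}
  FIRST[S]={b,d}  FIRST[A]={c,d}  FIRST[B]={a,d}  FIRST[C]={b,d}
iter 2:
  B via B→S: +{b}
  FIRST[S]={b,d}  FIRST[A]={c,d}  FIRST[B]={a,b,d}  FIRST[C]={b,d}
iter 3: (stable)
  FIRST[S]={b,d}  FIRST[A]={c,d}  FIRST[B]={a,b,d}  FIRST[C]={b,d}

FIRST(S) = ["b", "d"]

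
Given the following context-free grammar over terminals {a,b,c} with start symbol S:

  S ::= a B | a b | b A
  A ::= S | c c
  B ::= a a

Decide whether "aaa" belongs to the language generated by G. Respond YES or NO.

Convert to CNF:
  S -> T0 B | T0 T1 | T1 A
  A -> T0 B | T0 T1 | T1 A | T2 T2
  B -> T0 T0
  T0 -> a
  T1 -> b
  T2 -> c

Fill CYK table bottom-up:
  cell(0,0) a: {T0}  orig:{}
  cell(1,1) a: {T0}  orig:{}
  cell(2,2) a: {T0}  orig:{}
  cell(0,1) aa: {B}
  cell(1,2) aa: {B}
  cell(0,2) aaa: {A,S}

S ∈ T[0,2] ⇒ YES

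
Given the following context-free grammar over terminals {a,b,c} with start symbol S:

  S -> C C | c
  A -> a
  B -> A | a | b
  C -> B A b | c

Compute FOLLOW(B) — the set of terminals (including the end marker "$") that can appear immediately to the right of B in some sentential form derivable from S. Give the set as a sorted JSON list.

FIRST sets, iterate to fixpoint:
[1]
  A via A→a: +{a}
  B via B→A: +{a}
  B via B→b: +{b}
  C via C→B A b: +{a,b}
  C via C→c: +{c}
  S via S→C C: +{a,b,c}
  FIRST(S)={a,b,c}  FIRST(A)={a}  FIRST(B)={a,b}  FIRST(C)={a,b,c}
[2] — fixpoint
  FIRST(S)={a,b,c}  FIRST(A)={a}  FIRST(B)={a,b}  FIRST(C)={a,b,c}

FOLLOW sets:
initialize: $ ∈ FOLLOW(S)
[1]
  C→B A b: FOLLOW(B) ⊇ FIRST(A) = {a}; new: +{a}
  C→B A b: FOLLOW(A) ⊇ FIRST(b) = {b}; new: +{b}
  S→C C: FOLLOW(C) ⊇ FIRST(C) = {a,b,c}; new: +{a,b,c}
  S→C C: FOLLOW(C) ⊇ FOLLOW(S) ⊇ {$}; new: +{$}
  FOLLOW[S]={$}  FOLLOW[A]={b}  FOLLOW[B]={a}  FOLLOW[C]={$,a,b,c}
[2]
  B→A: FOLLOW(A) ⊇ FOLLOW(B) ⊇ {a}; new: +{a}
  FOLLOW[S]={$}  FOLLOW[A]={a,b}  FOLLOW[B]={a}  FOLLOW[C]={$,a,b,c}
[3] (no change)
  FOLLOW[S]={$}  FOLLOW[A]={a,b}  FOLLOW[B]={a}  FOLLOW[C]={$,a,b,c}

FOLLOW(B) = ["a"]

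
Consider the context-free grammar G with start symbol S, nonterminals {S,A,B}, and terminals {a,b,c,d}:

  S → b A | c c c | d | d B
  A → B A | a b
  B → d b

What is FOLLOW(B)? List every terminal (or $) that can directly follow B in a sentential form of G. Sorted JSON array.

FIRST sets, iterate to fixpoint:
[1]
  A via A→a b: +{a}
  B via B→d b: +{d}
  S via S→b A: +{b}
  S via S→c c c: +{c}
  S via S→d: +{d}
  FIRST[S]={b,c,d}  FIRST[A]={a}  FIRST[B]={d}
[2]
  A via A→B A: +{d}
  FIRST[S]={b,c,d}  FIRST[A]={a,d}  FIRST[B]={d}
[3] (no change)
  FIRST[S]={b,c,d}  FIRST[A]={a,d}  FIRST[B]={d}

FOLLOW sets:
seed FOLLOW(S) with $
round 1:
  A→B A: FOLLOW(B) ⊇ FIRST(A) = {a,d}; new: +{a,d}
  S→b A: FOLLOW(A) ⊇ FOLLOW(S) ⊇ {$}; new: +{$}
  S→d B: FOLLOW(B) ⊇ FOLLOW(S) ⊇ {$}; new: +{$}
  FOLLOW(S)={$}  FOLLOW(A)={$}  FOLLOW(B)={$,a,d}
round 2: done
  FOLLOW(S)={$}  FOLLOW(A)={$}  FOLLOW(B)={$,a,d}

FOLLOW(B) = ["$", "a", "d"]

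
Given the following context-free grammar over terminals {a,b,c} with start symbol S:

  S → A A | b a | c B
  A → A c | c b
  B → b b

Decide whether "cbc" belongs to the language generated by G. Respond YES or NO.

CNF form of G:
  S -> A A | T0 B | T1 T2
  A -> A T0 | T0 T1
  B -> T1 T1
  T0 -> c
  T1 -> b
  T2 -> a

CYK fill:
  cell(0,0) c: {T0}  orig:{}
  cell(1,1) b: {T1}  orig:{}
  cell(2,2) c: {T0}  orig:{}
  cell(0,1) cb: {A}
  cell(1,2) bc: ∅
  cell(0,2) cbc: {A}

S ∉ T[0,2] ⇒ NO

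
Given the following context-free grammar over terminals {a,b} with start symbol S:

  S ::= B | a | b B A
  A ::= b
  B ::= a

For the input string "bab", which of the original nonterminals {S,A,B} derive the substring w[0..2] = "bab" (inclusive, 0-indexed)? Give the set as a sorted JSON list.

CNF form of G:
  S -> T0 X1 | a
  A -> b
  B -> a
  T0 -> b
  X1 -> B A

CYK fill (cells [i..j] with 0 ≤ i ≤ j ≤ 2 only):
  cell(0,0) b: {A,T0}  orig:{A}
  cell(1,1) a: {B,S}
  cell(2,2) b: {A,T0}  orig:{A}
  cell(0,1) ba: ∅
  cell(1,2) ab: {X1}  orig:{}
  cell(0,2) bab: {S}

Original NTs in T[0,2] deriving "bab": ["S"]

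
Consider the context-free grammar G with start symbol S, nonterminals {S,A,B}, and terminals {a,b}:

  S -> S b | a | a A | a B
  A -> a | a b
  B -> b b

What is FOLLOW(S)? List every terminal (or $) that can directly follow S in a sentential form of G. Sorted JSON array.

FIRST iteration:
[1]
  A via A→a: +{a}
  B via B→b b: +{b}
  S via S→a: +{a}
  FIRST(S)={a}  FIRST(A)={a}  FIRST(B)={b}
[2] (no change)
  FIRST(S)={a}  FIRST(A)={a}  FIRST(B)={b}

Compute FOLLOW by fixpoint:
seed FOLLOW(S) with $
round 1:
  S→S b: FOLLOW(S) ⊇ FIRST(b) = {b}; new: +{b}
  S→a A: FOLLOW(A) ⊇ FOLLOW(S) ⊇ {$,b}; new: +{$,b}
  S→a B: FOLLOW(B) ⊇ FOLLOW(S) ⊇ {$,b}; new: +{$,b}
  S: {$,b}  A: {$,b}  B: {$,b}
round 2: (no change)
  S: {$,b}  A: {$,b}  B: {$,b}

FOLLOW(S) = ["$", "b"]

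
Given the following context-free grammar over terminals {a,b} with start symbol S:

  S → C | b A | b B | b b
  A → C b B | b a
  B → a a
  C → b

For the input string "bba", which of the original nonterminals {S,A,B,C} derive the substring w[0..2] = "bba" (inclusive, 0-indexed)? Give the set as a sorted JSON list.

Convert to CNF:
  S -> T0 A | T0 B | T0 T0 | b
  A -> C X2 | T0 T1
  B -> T1 T1
  C -> b
  T0 -> b
  T1 -> a
  X2 -> T0 B

Fill CYK table bottom-up, restricted to cells inside w[0..2]:
  [0..0]={C,S,T0}  "b"  orig:{C,S}
  [1..1]={C,S,T0}  "b"  orig:{C,S}
  [2..2]={T1}  "a"  orig:{}
  [0..1]={S}  "bb"
  [1..2]={A}  "ba"
  [0..2]={S}  "bba"

Original NTs in T[0,2] deriving "bba": ["S"]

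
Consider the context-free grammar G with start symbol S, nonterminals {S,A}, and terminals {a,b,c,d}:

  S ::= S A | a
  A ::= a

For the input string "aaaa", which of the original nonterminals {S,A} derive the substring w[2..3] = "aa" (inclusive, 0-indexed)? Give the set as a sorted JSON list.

CNF form of G:
  S -> S A | a
  A -> a

Fill CYK table bottom-up, restricted to cells inside w[2..3]:
  T[2,2] 'a' = {A,S}
  T[3,3] 'a' = {A,S}
  T[2,3] 'aa' = {S}

Original NTs in T[2,3] deriving "aa": ["S"]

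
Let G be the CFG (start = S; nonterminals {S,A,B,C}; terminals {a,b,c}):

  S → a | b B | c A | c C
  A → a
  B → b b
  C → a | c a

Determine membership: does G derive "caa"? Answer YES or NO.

CNF form of G:
  S -> T0 B | T1 A | T1 C | a
  A -> a
  B -> T0 T0
  C -> T1 T2 | a
  T0 -> b
  T1 -> c
  T2 -> a

Fill CYK table bottom-up:
  T[0,0] 'c' = {T1}  orig:{}
  T[1,1] 'a' = {A,C,S,T2}  orig:{A,C,S}
  T[2,2] 'a' = {A,C,S,T2}  orig:{A,C,S}
  T[0,1] 'ca' = {C,S}
  T[1,2] 'aa' = ∅
  T[0,2] 'caa' = ∅

S ∉ T[0,2] ⇒ NO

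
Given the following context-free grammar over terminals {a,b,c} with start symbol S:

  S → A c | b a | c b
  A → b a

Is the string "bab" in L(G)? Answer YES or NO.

CNF form of G:
  S -> A T2 | T0 T1 | T2 T0
  A -> T0 T1
  T0 -> b
  T1 -> a
  T2 -> c

CYK table (by increasing span):
  [0..0]={T0}  "b"  orig:{}
  [1..1]={T1}  "a"  orig:{}
  [2..2]={T0}  "b"  orig:{}
  [0..1]={A,S}  "ba"
  [1..2]=∅  "ab"
  [0..2]=∅  "bab"

S ∉ T[0,2] ⇒ NO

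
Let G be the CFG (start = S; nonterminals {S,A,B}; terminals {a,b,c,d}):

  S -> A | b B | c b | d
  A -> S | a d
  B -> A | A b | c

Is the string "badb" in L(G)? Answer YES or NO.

CNF form of G:
  S -> T0 T1 | T2 B | T3 T2 | d
  A -> T0 T1 | T2 B | T3 T2 | d
  B -> A T2 | T0 T1 | T2 B | T3 T2 | c | d
  T0 -> a
  T1 -> d
  T2 -> b
  T3 -> c

Fill CYK table bottom-up:
  cell(0,0) b: {T2}  orig:{}
  cell(1,1) a: {T0}  orig:{}
  cell(2,2) d: {A,B,S,T1}  orig:{A,B,S}
  cell(3,3) b: {T2}  orig:{}
  cell(0,1) ba: ∅
  cell(1,2) ad: {A,B,S}
  cell(2,3) db: {B}
  cell(0,2) bad: {A,B,S}
  cell(1,3) adb: {B}
  cell(0,3) badb: {A,B,S}

S ∈ T[0,3] ⇒ YES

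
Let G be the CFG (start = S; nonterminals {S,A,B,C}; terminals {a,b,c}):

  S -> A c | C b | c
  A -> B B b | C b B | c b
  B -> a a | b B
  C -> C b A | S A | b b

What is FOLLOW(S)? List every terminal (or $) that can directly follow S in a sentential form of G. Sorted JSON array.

Compute FIRST by fixpoint:
pass 1:
  A via A→c b: +{c}
  B via B→a a: +{a}
  B via B→b B: +{b}
  C via C→b b: +{b}
  S via S→A c: +{c}
  S via S→C b: +{b}
  S: {b,c}  A: {c}  B: {a,b}  C: {b}
pass 2:
  A via A→B B b: +{a,b}
  C via C→S A: +{c}
  S via S→A c: +{a}
  S: {a,b,c}  A: {a,b,c}  B: {a,b}  C: {b,c}
pass 3:
  C via C→S A: +{a}
  S: {a,b,c}  A: {a,b,c}  B: {a,b}  C: {a,b,c}
pass 4: — fixpoint
  S: {a,b,c}  A: {a,b,c}  B: {a,b}  C: {a,b,c}

FOLLOW iteration:
seed FOLLOW(S) with $
iter 1:
  A→B B b: FOLLOW(B) ⊇ FIRST(B) = {a,b}; new: +{a,b}
  A→C b B: FOLLOW(C) ⊇ FIRST(b) = {b}; new: +{b}
  C→C b A: FOLLOW(A) ⊇ FOLLOW(C) ⊇ {b}; new: +{b}
  C→S A: FOLLOW(S) ⊇ FIRST(A) = {a,b,c}; new: +{a,b,c}
  S→A c: FOLLOW(A) ⊇ FIRST(c) = {c}; new: +{c}
  FOLLOW(S)={$,a,b,c}  FOLLOW(A)={b,c}  FOLLOW(B)={a,b}  FOLLOW(C)={b}
iter 2:
  A→C b B: FOLLOW(B) ⊇ FOLLOW(A) ⊇ {b,c}; new: +{c}
  FOLLOW(S)={$,a,b,c}  FOLLOW(A)={b,c}  FOLLOW(B)={a,b,c}  FOLLOW(C)={b}
iter 3: — fixpoint
  FOLLOW(S)={$,a,b,c}  FOLLOW(A)={b,c}  FOLLOW(B)={a,b,c}  FOLLOW(C)={b}

FOLLOW(S) = ["$", "a", "b", "c"]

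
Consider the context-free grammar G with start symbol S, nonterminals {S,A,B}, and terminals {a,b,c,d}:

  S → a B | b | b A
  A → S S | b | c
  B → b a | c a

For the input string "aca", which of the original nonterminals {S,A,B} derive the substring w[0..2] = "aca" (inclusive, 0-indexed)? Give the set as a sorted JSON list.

CNF form of G:
  S -> T0 A | T1 B | b
  A -> S S | b | c
  B -> T0 T1 | T2 T1
  T0 -> b
  T1 -> a
  T2 -> c

CYK table (by increasing span) — only the sub-triangle for w[0..2]:
  cell(0,0) a: {T1}  orig:{}
  cell(1,1) c: {A,T2}  orig:{A}
  cell(2,2) a: {T1}  orig:{}
  cell(0,1) ac: ∅
  cell(1,2) ca: {B}
  cell(0,2) aca: {S}

Original NTs in T[0,2] deriving "aca": ["S"]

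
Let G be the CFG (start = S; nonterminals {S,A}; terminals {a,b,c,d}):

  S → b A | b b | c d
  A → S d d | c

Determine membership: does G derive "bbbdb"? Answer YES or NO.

CNF form of G:
  S -> T1 A | T1 T1 | T2 T0
  A -> S X3 | c
  T0 -> d
  T1 -> b
  T2 -> c
  X3 -> T0 T0

CYK table (by increasing span):
  [0..0]={T1}  "b"  orig:{}
  [1..1]={T1}  "b"  orig:{}
  [2..2]={T1}  "b"  orig:{}
  [3..3]={T0}  "d"  orig:{}
  [4..4]={T1}  "b"  orig:{}
  [0..1]={S}  "bb"
  [1..2]={S}  "bb"
  [2..3]=∅  "bd"
  [3..4]=∅  "db"
  [0..2]=∅  "bbb"
  [1..3]=∅  "bbd"
  [2..4]=∅  "bdb"
  [0..3]=∅  "bbbd"
  [1..4]=∅  "bbdb"
  [0..4]=∅  "bbbdb"

S ∉ T[0,4] ⇒ NO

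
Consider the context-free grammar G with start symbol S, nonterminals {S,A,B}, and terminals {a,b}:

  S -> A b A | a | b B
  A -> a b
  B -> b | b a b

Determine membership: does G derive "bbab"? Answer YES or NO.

Convert to CNF:
  S -> A X3 | T1 B | a
  A -> T0 T1
  B -> T1 X2 | b
  T0 -> a
  T1 -> b
  X2 -> T0 T1
  X3 -> T1 A

CYK table (by increasing span):
  [0..0]={B,T1}  "b"  orig:{B}
  [1..1]={B,T1}  "b"  orig:{B}
  [2..2]={S,T0}  "a"  orig:{S}
  [3..3]={B,T1}  "b"  orig:{B}
  [0..1]={S}  "bb"
  [1..2]=∅  "ba"
  [2..3]={A,X2}  "ab"  orig:{A}
  [0..2]=∅  "bba"
  [1..3]={B,X3}  "bab"  orig:{B}
  [0..3]={S}  "bbab"

S ∈ T[0,3] ⇒ YES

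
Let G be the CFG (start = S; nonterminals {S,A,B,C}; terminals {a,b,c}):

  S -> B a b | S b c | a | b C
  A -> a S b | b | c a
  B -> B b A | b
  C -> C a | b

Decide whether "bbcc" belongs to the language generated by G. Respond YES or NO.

CNF form of G:
  S -> B X5 | S X6 | T1 C | a
  A -> T0 X3 | T2 T0 | b
  B -> B X4 | b
  C -> C T0 | b
  T0 -> a
  T1 -> b
  T2 -> c
  X3 -> S T1
  X4 -> T1 A
  X5 -> T0 T1
  X6 -> T1 T2

CYK table (by increasing span):
  [0..0]={A,B,C,T1}  "b"  orig:{A,B,C}
  [1..1]={A,B,C,T1}  "b"  orig:{A,B,C}
  [2..2]={T2}  "c"  orig:{}
  [3..3]={T2}  "c"  orig:{}
  [0..1]={S,X4}  "bb"  orig:{S}
  [1..2]={X6}  "bc"  orig:{}
  [2..3]=∅  "cc"
  [0..2]=∅  "bbc"
  [1..3]=∅  "bcc"
  [0..3]=∅  "bbcc"

S ∉ T[0,3] ⇒ NO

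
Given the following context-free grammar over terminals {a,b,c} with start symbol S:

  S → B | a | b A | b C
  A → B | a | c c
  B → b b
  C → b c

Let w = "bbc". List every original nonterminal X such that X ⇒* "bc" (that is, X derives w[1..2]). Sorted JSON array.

Convert to CNF:
  S -> T0 A | T0 C | T0 T0 | a
  A -> T0 T0 | T1 T1 | a
  B -> T0 T0
  C -> T0 T1
  T0 -> b
  T1 -> c

Fill CYK table bottom-up (cells [i..j] with 1 ≤ i ≤ j ≤ 2 only):
  cell(1,1) b: {T0}  orig:{}
  cell(2,2) c: {T1}  orig:{}
  cell(1,2) bc: {C}

Original NTs in T[1,2] deriving "bc": ["C"]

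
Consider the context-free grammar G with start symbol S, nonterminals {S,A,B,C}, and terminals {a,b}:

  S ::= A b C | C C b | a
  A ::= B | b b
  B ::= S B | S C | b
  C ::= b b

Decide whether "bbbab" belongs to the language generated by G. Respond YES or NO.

CNF form of G:
  S -> A X1 | C X2 | a
  A -> S B | S C | T0 T0 | b
  B -> S B | S C | b
  C -> T0 T0
  T0 -> b
  X1 -> T0 C
  X2 -> C T0

CYK fill:
  [0..0]={A,B,T0}  "b"  orig:{A,B}
  [1..1]={A,B,T0}  "b"  orig:{A,B}
  [2..2]={A,B,T0}  "b"  orig:{A,B}
  [3..3]={S}  "a"
  [4..4]={A,B,T0}  "b"  orig:{A,B}
  [0..1]={A,C}  "bb"
  [1..2]={A,C}  "bb"
  [2..3]=∅  "ba"
  [3..4]={A,B}  "ab"
  [0..2]={X1,X2}  "bbb"  orig:{}
  [1..3]=∅  "bba"
  [2..4]=∅  "bab"
  [0..3]=∅  "bbba"
  [1..4]=∅  "bbab"
  [0..4]=∅  "bbbab"

S ∉ T[0,4] ⇒ NO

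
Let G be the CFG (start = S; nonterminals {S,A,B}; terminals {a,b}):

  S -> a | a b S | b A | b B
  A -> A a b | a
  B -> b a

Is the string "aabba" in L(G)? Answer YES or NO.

CNF form of G:
  S -> T0 X3 | T1 A | T1 B | a
  A -> A X2 | a
  B -> T1 T0
  T0 -> a
  T1 -> b
  X2 -> T0 T1
  X3 -> T1 S

CYK fill:
  [0..0]={A,S,T0}  "a"  orig:{A,S}
  [1..1]={A,S,T0}  "a"  orig:{A,S}
  [2..2]={T1}  "b"  orig:{}
  [3..3]={T1}  "b"  orig:{}
  [4..4]={A,S,T0}  "a"  orig:{A,S}
  [0..1]=∅  "aa"
  [1..2]={X2}  "ab"  orig:{}
  [2..3]=∅  "bb"
  [3..4]={B,S,X3}  "ba"  orig:{B,S}
  [0..2]={A}  "aab"
  [1..3]=∅  "abb"
  [2..4]={S,X3}  "bba"  orig:{S}
  [0..3]=∅  "aabb"
  [1..4]={S}  "abba"
  [0..4]=∅  "aabba"

S ∉ T[0,4] ⇒ NO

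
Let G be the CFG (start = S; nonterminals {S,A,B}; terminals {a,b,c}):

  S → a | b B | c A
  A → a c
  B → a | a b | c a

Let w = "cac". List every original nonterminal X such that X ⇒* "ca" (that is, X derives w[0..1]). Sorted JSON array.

CNF form of G:
  S -> T1 A | T2 B | a
  A -> T0 T1
  B -> T0 T2 | T1 T0 | a
  T0 -> a
  T1 -> c
  T2 -> b

Fill CYK table bottom-up, restricted to cells inside w[0..1]:
  cell(0,0) c: {T1}  orig:{}
  cell(1,1) a: {B,S,T0}  orig:{B,S}
  cell(0,1) ca: {B}

Original NTs in T[0,1] deriving "ca": ["B"]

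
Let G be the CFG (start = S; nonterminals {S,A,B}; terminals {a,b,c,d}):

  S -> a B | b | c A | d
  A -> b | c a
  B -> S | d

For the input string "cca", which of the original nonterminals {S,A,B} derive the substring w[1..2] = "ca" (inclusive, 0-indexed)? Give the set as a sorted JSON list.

Convert to CNF:
  S -> T0 A | T1 B | b | d
  A -> T0 T1 | b
  B -> T0 A | T1 B | b | d
  T0 -> c
  T1 -> a

CYK table (by increasing span), restricted to cells inside w[1..2]:
  [1..1]={T0}  "c"  orig:{}
  [2..2]={T1}  "a"  orig:{}
  [1..2]={A}  "ca"

Original NTs in T[1,2] deriving "ca": ["A"]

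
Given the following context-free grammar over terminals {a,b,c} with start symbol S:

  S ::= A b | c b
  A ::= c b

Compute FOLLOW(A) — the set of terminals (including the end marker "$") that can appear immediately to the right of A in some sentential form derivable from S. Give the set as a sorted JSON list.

FIRST sets, iterate to fixpoint:
iter 1:
  A via A→c b: +{c}
  S via S→A b: +{c}
  FIRST[S]={c}  FIRST[A]={c}
iter 2: (stable)
  FIRST[S]={c}  FIRST[A]={c}

FOLLOW iteration:
FOLLOW(S) := {$}
round 1:
  S→A b: FOLLOW(A) ⊇ FIRST(b) = {b}; new: +{b}
  FOLLOW(S)={$}  FOLLOW(A)={b}
round 2: done
  FOLLOW(S)={$}  FOLLOW(A)={b}

FOLLOW(A) = ["b"]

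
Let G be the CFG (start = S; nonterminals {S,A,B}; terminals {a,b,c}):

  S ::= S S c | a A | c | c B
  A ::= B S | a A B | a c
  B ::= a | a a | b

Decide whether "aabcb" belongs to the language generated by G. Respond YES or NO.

Convert to CNF:
  S -> S X3 | T0 A | T1 B | c
  A -> B S | T0 T1 | T0 X2
  B -> T0 T0 | a | b
  T0 -> a
  T1 -> c
  X2 -> A B
  X3 -> S T1

CYK table (by increasing span):
  cell(0,0) a: {B,T0}  orig:{B}
  cell(1,1) a: {B,T0}  orig:{B}
  cell(2,2) b: {B}
  cell(3,3) c: {S,T1}  orig:{S}
  cell(4,4) b: {B}
  cell(0,1) aa: {B}
  cell(1,2) ab: ∅
  cell(2,3) bc: {A}
  cell(3,4) cb: {S}
  cell(0,2) aab: ∅
  cell(1,3) abc: {S}
  cell(2,4) bcb: {A,X2}  orig:{A}
  cell(0,3) aabc: {A}
  cell(1,4) abcb: {A,S}
  cell(0,4) aabcb: {A,S,X2}  orig:{A,S}

S ∈ T[0,4] ⇒ YES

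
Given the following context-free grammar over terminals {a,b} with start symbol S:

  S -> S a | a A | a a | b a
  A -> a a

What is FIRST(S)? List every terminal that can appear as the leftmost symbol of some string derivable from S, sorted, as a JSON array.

FIRST iteration:
round 1:
  A via A→a a: +{a}
  S via S→a A: +{a}
  S via S→b a: +{b}
  FIRST(S)={a,b}  FIRST(A)={a}
round 2: done
  FIRST(S)={a,b}  FIRST(A)={a}

FIRST(S) = ["a", "b"]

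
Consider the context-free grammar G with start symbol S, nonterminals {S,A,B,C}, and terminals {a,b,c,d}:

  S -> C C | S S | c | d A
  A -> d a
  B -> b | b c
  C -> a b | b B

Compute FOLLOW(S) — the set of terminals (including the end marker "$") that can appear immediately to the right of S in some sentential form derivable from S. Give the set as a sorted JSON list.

FIRST iteration:
[1]
  A via A→d a: +{d}
  B via B→b: +{b}
  C via C→a b: +{a}
  C via C→b B: +{b}
  S via S→C C: +{a,b}
  S via S→c: +{c}
  S via S→d A: +{d}
  FIRST(S)={a,b,c,d}  FIRST(A)={d}  FIRST(B)={b}  FIRST(C)={a,b}
[2] — fixpoint
  FIRST(S)={a,b,c,d}  FIRST(A)={d}  FIRST(B)={b}  FIRST(C)={a,b}

FOLLOW iteration:
initialize: $ ∈ FOLLOW(S)
round 1:
  S→C C: FOLLOW(C) ⊇ FIRST(C) = {a,b}; new: +{a,b}
  S→C C: FOLLOW(C) ⊇ FOLLOW(S) ⊇ {$}; new: +{$}
  S→S S: FOLLOW(S) ⊇ FIRST(S) = {a,b,c,d}; new: +{a,b,c,d}
  S→d A: FOLLOW(A) ⊇ FOLLOW(S) ⊇ {$,a,b,c,d}; new: +{$,a,b,c,d}
  FOLLOW(S)={$,a,b,c,d}  FOLLOW(A)={$,a,b,c,d}  FOLLOW(B)={}  FOLLOW(C)={$,a,b}
round 2:
  C→b B: FOLLOW(B) ⊇ FOLLOW(C) ⊇ {$,a,b}; new: +{$,a,b}
  S→C C: FOLLOW(C) ⊇ FOLLOW(S) ⊇ {$,a,b,c,d}; new: +{c,d}
  FOLLOW(S)={$,a,b,c,d}  FOLLOW(A)={$,a,b,c,d}  FOLLOW(B)={$,a,b}  FOLLOW(C)={$,a,b,c,d}
round 3:
  C→b B: FOLLOW(B) ⊇ FOLLOW(C) ⊇ {$,a,b,c,d}; new: +{c,d}
  FOLLOW(S)={$,a,b,c,d}  FOLLOW(A)={$,a,b,c,d}  FOLLOW(B)={$,a,b,c,d}  FOLLOW(C)={$,a,b,c,d}
round 4: (no change)
  FOLLOW(S)={$,a,b,c,d}  FOLLOW(A)={$,a,b,c,d}  FOLLOW(B)={$,a,b,c,d}  FOLLOW(C)={$,a,b,c,d}

FOLLOW(S) = ["$", "a", "b", "c", "d"]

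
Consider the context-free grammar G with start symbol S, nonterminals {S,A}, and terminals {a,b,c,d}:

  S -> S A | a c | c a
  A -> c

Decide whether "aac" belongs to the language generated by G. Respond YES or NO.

Convert to CNF:
  S -> S A | T0 T1 | T1 T0
  A -> c
  T0 -> a
  T1 -> c

Fill CYK table bottom-up:
  cell(0,0) a: {T0}  orig:{}
  cell(1,1) a: {T0}  orig:{}
  cell(2,2) c: {A,T1}  orig:{A}
  cell(0,1) aa: ∅
  cell(1,2) ac: {S}
  cell(0,2) aac: ∅

S ∉ T[0,2] ⇒ NO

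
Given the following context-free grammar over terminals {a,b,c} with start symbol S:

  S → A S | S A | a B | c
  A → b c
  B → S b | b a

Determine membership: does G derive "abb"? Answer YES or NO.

CNF form of G:
  S -> A S | S A | T2 B | c
  A -> T0 T1
  B -> S T0 | T0 T2
  T0 -> b
  T1 -> c
  T2 -> a

CYK table (by increasing span):
  cell(0,0) a: {T2}  orig:{}
  cell(1,1) b: {T0}  orig:{}
  cell(2,2) b: {T0}  orig:{}
  cell(0,1) ab: ∅
  cell(1,2) bb: ∅
  cell(0,2) abb: ∅

S ∉ T[0,2] ⇒ NO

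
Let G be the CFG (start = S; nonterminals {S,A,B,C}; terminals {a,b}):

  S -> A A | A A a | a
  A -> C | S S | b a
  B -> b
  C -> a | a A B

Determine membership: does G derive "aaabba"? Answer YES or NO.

Convert to CNF:
  S -> A A | A X4 | a
  A -> S S | T0 X2 | T1 T0 | a
  B -> b
  C -> T0 X3 | a
  T0 -> a
  T1 -> b
  X2 -> A B
  X3 -> A B
  X4 -> A T0

CYK table (by increasing span):
  T[0,0] 'a' = {A,C,S,T0}  orig:{A,C,S}
  T[1,1] 'a' = {A,C,S,T0}  orig:{A,C,S}
  T[2,2] 'a' = {A,C,S,T0}  orig:{A,C,S}
  T[3,3] 'b' = {B,T1}  orig:{B}
  T[4,4] 'b' = {B,T1}  orig:{B}
  T[5,5] 'a' = {A,C,S,T0}  orig:{A,C,S}
  T[0,1] 'aa' = {A,S,X4}  orig:{A,S}
  T[1,2] 'aa' = {A,S,X4}  orig:{A,S}
  T[2,3] 'ab' = {X2,X3}  orig:{}
  T[3,4] 'bb' = ∅
  T[4,5] 'ba' = {A}
  T[0,2] 'aaa' = {A,S,X4}  orig:{A,S}
  T[1,3] 'aab' = {A,C,X2,X3}  orig:{A,C}
  T[2,4] 'abb' = ∅
  T[3,5] 'bba' = ∅
  T[0,3] 'aaab' = {A,C,S,X2,X3}  orig:{A,C,S}
  T[1,4] 'aabb' = {X2,X3}  orig:{}
  T[2,5] 'abba' = ∅
  T[0,4] 'aaabb' = {A,C,X2,X3}  orig:{A,C}
  T[1,5] 'aabba' = {S}
  T[0,5] 'aaabba' = {A,S,X4}  orig:{A,S}

S ∈ T[0,5] ⇒ YES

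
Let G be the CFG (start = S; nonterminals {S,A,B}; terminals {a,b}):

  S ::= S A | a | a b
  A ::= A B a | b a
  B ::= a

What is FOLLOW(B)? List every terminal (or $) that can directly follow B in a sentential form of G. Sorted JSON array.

FIRST iteration:
iter 1:
  A via A→b a: +{b}
  B via B→a: +{a}
  S via S→a: +{a}
  FIRST[S]={a}  FIRST[A]={b}  FIRST[B]={a}
iter 2: (no change)
  FIRST[S]={a}  FIRST[A]={b}  FIRST[B]={a}

Compute FOLLOW by fixpoint:
initialize: $ ∈ FOLLOW(S)
round 1:
  A→A B a: FOLLOW(A) ⊇ FIRST(B) = {a}; new: +{a}
  A→A B a: FOLLOW(B) ⊇ FIRST(a) = {a}; new: +{a}
  S→S A: FOLLOW(S) ⊇ FIRST(A) = {b}; new: +{b}
  S→S A: FOLLOW(A) ⊇ FOLLOW(S) ⊇ {$,b}; new: +{$,b}
  FOLLOW[S]={$,b}  FOLLOW[A]={$,a,b}  FOLLOW[B]={a}
round 2: done
  FOLLOW[S]={$,b}  FOLLOW[A]={$,a,b}  FOLLOW[B]={a}

FOLLOW(B) = ["a"]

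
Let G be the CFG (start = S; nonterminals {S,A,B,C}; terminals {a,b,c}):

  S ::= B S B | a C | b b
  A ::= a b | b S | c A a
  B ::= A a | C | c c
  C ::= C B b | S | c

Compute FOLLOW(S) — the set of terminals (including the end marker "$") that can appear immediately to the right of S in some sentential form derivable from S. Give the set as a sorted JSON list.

Compute FIRST by fixpoint:
round 1:
  A via A→a b: +{a}
  A via A→b S: +{b}
  A via A→c A a: +{c}
  B via B→A a: +{a,b,c}
  C via C→c: +{c}
  S via S→B S B: +{a,b,c}
  FIRST(S)={a,b,c}  FIRST(A)={a,b,c}  FIRST(B)={a,b,c}  FIRST(C)={c}
round 2:
  C via C→S: +{a,b}
  FIRST(S)={a,b,c}  FIRST(A)={a,b,c}  FIRST(B)={a,b,c}  FIRST(C)={a,b,c}
round 3: (no change)
  FIRST(S)={a,b,c}  FIRST(A)={a,b,c}  FIRST(B)={a,b,c}  FIRST(C)={a,b,c}

Compute FOLLOW by fixpoint:
initialize: $ ∈ FOLLOW(S)
pass 1:
  A→c A a: FOLLOW(A) ⊇ FIRST(a) = {a}; new: +{a}
  C→C B b: FOLLOW(C) ⊇ FIRST(B) = {a,b,c}; new: +{a,b,c}
  C→C B b: FOLLOW(B) ⊇ FIRST(b) = {b}; new: +{b}
  C→S: FOLLOW(S) ⊇ FOLLOW(C) ⊇ {a,b,c}; new: +{a,b,c}
  S→B S B: FOLLOW(B) ⊇ FIRST(S) = {a,b,c}; new: +{a,c}
  S→B S B: FOLLOW(B) ⊇ FOLLOW(S) ⊇ {$,a,b,c}; new: +{$}
  S→a C: FOLLOW(C) ⊇ FOLLOW(S) ⊇ {$,a,b,c}; new: +{$}
  S: {$,a,b,c}  A: {a}  B: {$,a,b,c}  C: {$,a,b,c}
pass 2: done
  S: {$,a,b,c}  A: {a}  B: {$,a,b,c}  C: {$,a,b,c}

FOLLOW(S) = ["$", "a", "b", "c"]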